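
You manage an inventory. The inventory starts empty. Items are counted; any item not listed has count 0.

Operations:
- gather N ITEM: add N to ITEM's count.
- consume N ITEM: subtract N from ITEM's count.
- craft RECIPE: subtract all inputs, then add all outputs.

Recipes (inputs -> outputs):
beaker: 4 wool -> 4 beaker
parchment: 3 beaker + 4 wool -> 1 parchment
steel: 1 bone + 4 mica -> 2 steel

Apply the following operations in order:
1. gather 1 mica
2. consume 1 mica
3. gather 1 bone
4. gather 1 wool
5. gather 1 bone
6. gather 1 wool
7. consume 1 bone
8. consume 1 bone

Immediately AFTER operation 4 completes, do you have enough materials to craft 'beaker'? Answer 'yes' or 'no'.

After 1 (gather 1 mica): mica=1
After 2 (consume 1 mica): (empty)
After 3 (gather 1 bone): bone=1
After 4 (gather 1 wool): bone=1 wool=1

Answer: no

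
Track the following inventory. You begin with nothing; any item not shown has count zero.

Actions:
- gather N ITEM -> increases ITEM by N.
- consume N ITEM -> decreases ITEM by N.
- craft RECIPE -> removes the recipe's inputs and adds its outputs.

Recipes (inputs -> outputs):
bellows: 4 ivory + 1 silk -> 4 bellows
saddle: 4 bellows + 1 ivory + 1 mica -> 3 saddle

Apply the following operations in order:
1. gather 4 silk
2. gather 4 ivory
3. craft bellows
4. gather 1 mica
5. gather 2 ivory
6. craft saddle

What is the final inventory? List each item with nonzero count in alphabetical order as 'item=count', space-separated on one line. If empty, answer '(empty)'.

Answer: ivory=1 saddle=3 silk=3

Derivation:
After 1 (gather 4 silk): silk=4
After 2 (gather 4 ivory): ivory=4 silk=4
After 3 (craft bellows): bellows=4 silk=3
After 4 (gather 1 mica): bellows=4 mica=1 silk=3
After 5 (gather 2 ivory): bellows=4 ivory=2 mica=1 silk=3
After 6 (craft saddle): ivory=1 saddle=3 silk=3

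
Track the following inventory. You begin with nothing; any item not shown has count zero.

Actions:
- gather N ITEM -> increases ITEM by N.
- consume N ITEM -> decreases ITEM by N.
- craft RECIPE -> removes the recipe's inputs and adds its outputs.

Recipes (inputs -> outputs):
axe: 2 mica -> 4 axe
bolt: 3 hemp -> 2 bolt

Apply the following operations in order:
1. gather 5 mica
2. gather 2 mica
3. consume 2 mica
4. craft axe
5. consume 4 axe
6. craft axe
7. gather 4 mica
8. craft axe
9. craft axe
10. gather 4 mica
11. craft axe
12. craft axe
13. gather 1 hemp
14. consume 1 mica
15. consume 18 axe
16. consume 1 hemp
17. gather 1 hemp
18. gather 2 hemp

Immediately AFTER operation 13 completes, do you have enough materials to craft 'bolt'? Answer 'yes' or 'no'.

Answer: no

Derivation:
After 1 (gather 5 mica): mica=5
After 2 (gather 2 mica): mica=7
After 3 (consume 2 mica): mica=5
After 4 (craft axe): axe=4 mica=3
After 5 (consume 4 axe): mica=3
After 6 (craft axe): axe=4 mica=1
After 7 (gather 4 mica): axe=4 mica=5
After 8 (craft axe): axe=8 mica=3
After 9 (craft axe): axe=12 mica=1
After 10 (gather 4 mica): axe=12 mica=5
After 11 (craft axe): axe=16 mica=3
After 12 (craft axe): axe=20 mica=1
After 13 (gather 1 hemp): axe=20 hemp=1 mica=1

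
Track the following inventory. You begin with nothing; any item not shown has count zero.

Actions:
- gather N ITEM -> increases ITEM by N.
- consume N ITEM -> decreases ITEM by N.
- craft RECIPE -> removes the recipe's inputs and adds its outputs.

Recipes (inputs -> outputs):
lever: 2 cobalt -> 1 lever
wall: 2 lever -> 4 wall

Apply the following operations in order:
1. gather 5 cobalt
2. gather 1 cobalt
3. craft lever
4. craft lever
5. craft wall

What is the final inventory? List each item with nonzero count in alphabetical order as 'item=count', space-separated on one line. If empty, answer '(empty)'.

Answer: cobalt=2 wall=4

Derivation:
After 1 (gather 5 cobalt): cobalt=5
After 2 (gather 1 cobalt): cobalt=6
After 3 (craft lever): cobalt=4 lever=1
After 4 (craft lever): cobalt=2 lever=2
After 5 (craft wall): cobalt=2 wall=4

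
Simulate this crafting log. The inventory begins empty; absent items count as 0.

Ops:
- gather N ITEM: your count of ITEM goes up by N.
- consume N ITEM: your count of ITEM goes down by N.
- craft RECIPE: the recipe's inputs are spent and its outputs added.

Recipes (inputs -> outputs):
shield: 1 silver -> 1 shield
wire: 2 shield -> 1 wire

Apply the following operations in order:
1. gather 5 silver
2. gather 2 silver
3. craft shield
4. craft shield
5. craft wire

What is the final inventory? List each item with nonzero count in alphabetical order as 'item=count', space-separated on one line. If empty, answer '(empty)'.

Answer: silver=5 wire=1

Derivation:
After 1 (gather 5 silver): silver=5
After 2 (gather 2 silver): silver=7
After 3 (craft shield): shield=1 silver=6
After 4 (craft shield): shield=2 silver=5
After 5 (craft wire): silver=5 wire=1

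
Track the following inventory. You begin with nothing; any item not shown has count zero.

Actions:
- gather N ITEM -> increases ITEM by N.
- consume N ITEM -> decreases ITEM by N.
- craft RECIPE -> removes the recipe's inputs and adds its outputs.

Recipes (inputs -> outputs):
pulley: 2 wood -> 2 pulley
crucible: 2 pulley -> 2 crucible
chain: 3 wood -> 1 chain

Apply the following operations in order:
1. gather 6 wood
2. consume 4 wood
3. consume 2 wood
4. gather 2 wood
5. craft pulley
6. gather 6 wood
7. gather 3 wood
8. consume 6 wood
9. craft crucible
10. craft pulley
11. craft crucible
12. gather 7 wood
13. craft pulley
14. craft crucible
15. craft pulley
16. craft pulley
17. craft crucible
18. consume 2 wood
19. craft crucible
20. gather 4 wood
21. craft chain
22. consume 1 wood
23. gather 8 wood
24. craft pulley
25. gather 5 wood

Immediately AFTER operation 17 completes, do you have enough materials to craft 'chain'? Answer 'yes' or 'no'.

After 1 (gather 6 wood): wood=6
After 2 (consume 4 wood): wood=2
After 3 (consume 2 wood): (empty)
After 4 (gather 2 wood): wood=2
After 5 (craft pulley): pulley=2
After 6 (gather 6 wood): pulley=2 wood=6
After 7 (gather 3 wood): pulley=2 wood=9
After 8 (consume 6 wood): pulley=2 wood=3
After 9 (craft crucible): crucible=2 wood=3
After 10 (craft pulley): crucible=2 pulley=2 wood=1
After 11 (craft crucible): crucible=4 wood=1
After 12 (gather 7 wood): crucible=4 wood=8
After 13 (craft pulley): crucible=4 pulley=2 wood=6
After 14 (craft crucible): crucible=6 wood=6
After 15 (craft pulley): crucible=6 pulley=2 wood=4
After 16 (craft pulley): crucible=6 pulley=4 wood=2
After 17 (craft crucible): crucible=8 pulley=2 wood=2

Answer: no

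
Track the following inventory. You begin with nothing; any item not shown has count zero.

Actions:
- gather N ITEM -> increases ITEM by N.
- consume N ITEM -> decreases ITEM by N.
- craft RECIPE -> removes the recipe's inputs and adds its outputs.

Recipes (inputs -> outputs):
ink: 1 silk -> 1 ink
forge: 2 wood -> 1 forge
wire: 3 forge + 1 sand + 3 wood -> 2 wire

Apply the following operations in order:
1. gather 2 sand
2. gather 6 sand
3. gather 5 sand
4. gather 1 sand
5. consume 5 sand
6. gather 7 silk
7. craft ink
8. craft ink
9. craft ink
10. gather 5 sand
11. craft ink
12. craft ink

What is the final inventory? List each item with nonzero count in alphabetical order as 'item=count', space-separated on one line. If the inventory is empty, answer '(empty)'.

Answer: ink=5 sand=14 silk=2

Derivation:
After 1 (gather 2 sand): sand=2
After 2 (gather 6 sand): sand=8
After 3 (gather 5 sand): sand=13
After 4 (gather 1 sand): sand=14
After 5 (consume 5 sand): sand=9
After 6 (gather 7 silk): sand=9 silk=7
After 7 (craft ink): ink=1 sand=9 silk=6
After 8 (craft ink): ink=2 sand=9 silk=5
After 9 (craft ink): ink=3 sand=9 silk=4
After 10 (gather 5 sand): ink=3 sand=14 silk=4
After 11 (craft ink): ink=4 sand=14 silk=3
After 12 (craft ink): ink=5 sand=14 silk=2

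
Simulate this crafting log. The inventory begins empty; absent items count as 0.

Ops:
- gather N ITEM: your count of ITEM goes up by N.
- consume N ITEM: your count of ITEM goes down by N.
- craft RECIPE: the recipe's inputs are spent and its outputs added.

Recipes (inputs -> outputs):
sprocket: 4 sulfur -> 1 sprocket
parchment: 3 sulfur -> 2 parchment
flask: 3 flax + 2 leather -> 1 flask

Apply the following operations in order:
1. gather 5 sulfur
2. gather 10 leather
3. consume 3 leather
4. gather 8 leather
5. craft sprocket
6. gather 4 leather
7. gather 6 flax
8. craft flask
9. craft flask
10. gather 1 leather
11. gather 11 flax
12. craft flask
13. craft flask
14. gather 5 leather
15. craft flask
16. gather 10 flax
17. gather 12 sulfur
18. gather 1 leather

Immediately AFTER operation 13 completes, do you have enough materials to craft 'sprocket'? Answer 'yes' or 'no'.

Answer: no

Derivation:
After 1 (gather 5 sulfur): sulfur=5
After 2 (gather 10 leather): leather=10 sulfur=5
After 3 (consume 3 leather): leather=7 sulfur=5
After 4 (gather 8 leather): leather=15 sulfur=5
After 5 (craft sprocket): leather=15 sprocket=1 sulfur=1
After 6 (gather 4 leather): leather=19 sprocket=1 sulfur=1
After 7 (gather 6 flax): flax=6 leather=19 sprocket=1 sulfur=1
After 8 (craft flask): flask=1 flax=3 leather=17 sprocket=1 sulfur=1
After 9 (craft flask): flask=2 leather=15 sprocket=1 sulfur=1
After 10 (gather 1 leather): flask=2 leather=16 sprocket=1 sulfur=1
After 11 (gather 11 flax): flask=2 flax=11 leather=16 sprocket=1 sulfur=1
After 12 (craft flask): flask=3 flax=8 leather=14 sprocket=1 sulfur=1
After 13 (craft flask): flask=4 flax=5 leather=12 sprocket=1 sulfur=1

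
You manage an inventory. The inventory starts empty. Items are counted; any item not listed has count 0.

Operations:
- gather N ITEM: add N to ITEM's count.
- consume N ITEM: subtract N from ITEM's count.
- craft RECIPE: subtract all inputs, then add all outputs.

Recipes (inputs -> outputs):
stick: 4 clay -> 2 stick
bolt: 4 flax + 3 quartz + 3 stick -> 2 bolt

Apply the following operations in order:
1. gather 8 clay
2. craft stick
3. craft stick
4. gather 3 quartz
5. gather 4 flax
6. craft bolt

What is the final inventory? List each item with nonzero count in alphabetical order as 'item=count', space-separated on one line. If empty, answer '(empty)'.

After 1 (gather 8 clay): clay=8
After 2 (craft stick): clay=4 stick=2
After 3 (craft stick): stick=4
After 4 (gather 3 quartz): quartz=3 stick=4
After 5 (gather 4 flax): flax=4 quartz=3 stick=4
After 6 (craft bolt): bolt=2 stick=1

Answer: bolt=2 stick=1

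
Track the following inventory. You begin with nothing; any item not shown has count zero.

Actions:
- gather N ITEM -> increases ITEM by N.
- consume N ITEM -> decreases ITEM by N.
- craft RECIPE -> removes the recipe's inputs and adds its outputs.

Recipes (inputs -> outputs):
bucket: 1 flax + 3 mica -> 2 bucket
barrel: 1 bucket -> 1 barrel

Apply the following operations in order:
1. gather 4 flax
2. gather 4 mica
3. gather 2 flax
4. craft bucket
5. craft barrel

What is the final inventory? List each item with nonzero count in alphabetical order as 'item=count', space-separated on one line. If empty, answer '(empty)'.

Answer: barrel=1 bucket=1 flax=5 mica=1

Derivation:
After 1 (gather 4 flax): flax=4
After 2 (gather 4 mica): flax=4 mica=4
After 3 (gather 2 flax): flax=6 mica=4
After 4 (craft bucket): bucket=2 flax=5 mica=1
After 5 (craft barrel): barrel=1 bucket=1 flax=5 mica=1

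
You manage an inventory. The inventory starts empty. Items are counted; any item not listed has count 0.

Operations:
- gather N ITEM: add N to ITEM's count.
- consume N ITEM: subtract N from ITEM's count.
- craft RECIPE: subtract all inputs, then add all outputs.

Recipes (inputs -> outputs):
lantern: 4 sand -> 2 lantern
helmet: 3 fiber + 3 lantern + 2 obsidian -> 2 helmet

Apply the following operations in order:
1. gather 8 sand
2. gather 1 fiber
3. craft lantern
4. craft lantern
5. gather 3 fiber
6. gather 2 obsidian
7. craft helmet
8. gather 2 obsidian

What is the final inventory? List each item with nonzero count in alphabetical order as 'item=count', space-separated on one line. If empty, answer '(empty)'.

Answer: fiber=1 helmet=2 lantern=1 obsidian=2

Derivation:
After 1 (gather 8 sand): sand=8
After 2 (gather 1 fiber): fiber=1 sand=8
After 3 (craft lantern): fiber=1 lantern=2 sand=4
After 4 (craft lantern): fiber=1 lantern=4
After 5 (gather 3 fiber): fiber=4 lantern=4
After 6 (gather 2 obsidian): fiber=4 lantern=4 obsidian=2
After 7 (craft helmet): fiber=1 helmet=2 lantern=1
After 8 (gather 2 obsidian): fiber=1 helmet=2 lantern=1 obsidian=2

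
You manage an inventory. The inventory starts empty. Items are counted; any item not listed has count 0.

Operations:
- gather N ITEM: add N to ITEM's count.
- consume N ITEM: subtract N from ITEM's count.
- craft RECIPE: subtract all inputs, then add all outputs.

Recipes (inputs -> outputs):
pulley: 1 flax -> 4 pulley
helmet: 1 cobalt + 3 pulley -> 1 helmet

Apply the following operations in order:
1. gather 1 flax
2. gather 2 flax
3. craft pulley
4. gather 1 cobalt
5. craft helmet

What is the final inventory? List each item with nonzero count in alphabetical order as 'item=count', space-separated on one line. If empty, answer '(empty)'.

Answer: flax=2 helmet=1 pulley=1

Derivation:
After 1 (gather 1 flax): flax=1
After 2 (gather 2 flax): flax=3
After 3 (craft pulley): flax=2 pulley=4
After 4 (gather 1 cobalt): cobalt=1 flax=2 pulley=4
After 5 (craft helmet): flax=2 helmet=1 pulley=1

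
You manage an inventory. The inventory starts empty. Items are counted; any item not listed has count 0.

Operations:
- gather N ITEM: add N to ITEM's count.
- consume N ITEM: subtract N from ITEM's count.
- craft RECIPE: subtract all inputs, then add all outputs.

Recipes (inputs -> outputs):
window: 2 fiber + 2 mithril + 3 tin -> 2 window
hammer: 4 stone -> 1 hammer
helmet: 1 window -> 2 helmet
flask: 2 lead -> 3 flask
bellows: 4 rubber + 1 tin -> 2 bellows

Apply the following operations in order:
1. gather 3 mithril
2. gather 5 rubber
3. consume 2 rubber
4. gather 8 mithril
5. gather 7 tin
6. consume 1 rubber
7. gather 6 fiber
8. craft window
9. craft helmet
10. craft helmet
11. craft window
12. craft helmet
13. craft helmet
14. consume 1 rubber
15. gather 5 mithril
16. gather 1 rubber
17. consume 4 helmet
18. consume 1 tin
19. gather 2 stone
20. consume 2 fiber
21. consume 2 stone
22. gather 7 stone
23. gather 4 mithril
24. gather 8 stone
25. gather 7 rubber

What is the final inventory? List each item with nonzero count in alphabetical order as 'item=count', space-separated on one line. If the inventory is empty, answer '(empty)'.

After 1 (gather 3 mithril): mithril=3
After 2 (gather 5 rubber): mithril=3 rubber=5
After 3 (consume 2 rubber): mithril=3 rubber=3
After 4 (gather 8 mithril): mithril=11 rubber=3
After 5 (gather 7 tin): mithril=11 rubber=3 tin=7
After 6 (consume 1 rubber): mithril=11 rubber=2 tin=7
After 7 (gather 6 fiber): fiber=6 mithril=11 rubber=2 tin=7
After 8 (craft window): fiber=4 mithril=9 rubber=2 tin=4 window=2
After 9 (craft helmet): fiber=4 helmet=2 mithril=9 rubber=2 tin=4 window=1
After 10 (craft helmet): fiber=4 helmet=4 mithril=9 rubber=2 tin=4
After 11 (craft window): fiber=2 helmet=4 mithril=7 rubber=2 tin=1 window=2
After 12 (craft helmet): fiber=2 helmet=6 mithril=7 rubber=2 tin=1 window=1
After 13 (craft helmet): fiber=2 helmet=8 mithril=7 rubber=2 tin=1
After 14 (consume 1 rubber): fiber=2 helmet=8 mithril=7 rubber=1 tin=1
After 15 (gather 5 mithril): fiber=2 helmet=8 mithril=12 rubber=1 tin=1
After 16 (gather 1 rubber): fiber=2 helmet=8 mithril=12 rubber=2 tin=1
After 17 (consume 4 helmet): fiber=2 helmet=4 mithril=12 rubber=2 tin=1
After 18 (consume 1 tin): fiber=2 helmet=4 mithril=12 rubber=2
After 19 (gather 2 stone): fiber=2 helmet=4 mithril=12 rubber=2 stone=2
After 20 (consume 2 fiber): helmet=4 mithril=12 rubber=2 stone=2
After 21 (consume 2 stone): helmet=4 mithril=12 rubber=2
After 22 (gather 7 stone): helmet=4 mithril=12 rubber=2 stone=7
After 23 (gather 4 mithril): helmet=4 mithril=16 rubber=2 stone=7
After 24 (gather 8 stone): helmet=4 mithril=16 rubber=2 stone=15
After 25 (gather 7 rubber): helmet=4 mithril=16 rubber=9 stone=15

Answer: helmet=4 mithril=16 rubber=9 stone=15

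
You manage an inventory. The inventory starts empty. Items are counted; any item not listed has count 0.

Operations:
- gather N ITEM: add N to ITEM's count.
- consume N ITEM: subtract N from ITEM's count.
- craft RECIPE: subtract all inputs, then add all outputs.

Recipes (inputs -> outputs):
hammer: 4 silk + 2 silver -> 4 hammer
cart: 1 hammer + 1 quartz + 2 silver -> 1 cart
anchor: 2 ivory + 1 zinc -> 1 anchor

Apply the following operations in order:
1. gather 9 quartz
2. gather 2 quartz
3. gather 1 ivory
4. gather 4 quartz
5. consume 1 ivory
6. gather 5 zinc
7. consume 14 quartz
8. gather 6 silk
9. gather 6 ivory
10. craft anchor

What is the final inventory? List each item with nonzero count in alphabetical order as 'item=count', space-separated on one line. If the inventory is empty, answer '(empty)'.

After 1 (gather 9 quartz): quartz=9
After 2 (gather 2 quartz): quartz=11
After 3 (gather 1 ivory): ivory=1 quartz=11
After 4 (gather 4 quartz): ivory=1 quartz=15
After 5 (consume 1 ivory): quartz=15
After 6 (gather 5 zinc): quartz=15 zinc=5
After 7 (consume 14 quartz): quartz=1 zinc=5
After 8 (gather 6 silk): quartz=1 silk=6 zinc=5
After 9 (gather 6 ivory): ivory=6 quartz=1 silk=6 zinc=5
After 10 (craft anchor): anchor=1 ivory=4 quartz=1 silk=6 zinc=4

Answer: anchor=1 ivory=4 quartz=1 silk=6 zinc=4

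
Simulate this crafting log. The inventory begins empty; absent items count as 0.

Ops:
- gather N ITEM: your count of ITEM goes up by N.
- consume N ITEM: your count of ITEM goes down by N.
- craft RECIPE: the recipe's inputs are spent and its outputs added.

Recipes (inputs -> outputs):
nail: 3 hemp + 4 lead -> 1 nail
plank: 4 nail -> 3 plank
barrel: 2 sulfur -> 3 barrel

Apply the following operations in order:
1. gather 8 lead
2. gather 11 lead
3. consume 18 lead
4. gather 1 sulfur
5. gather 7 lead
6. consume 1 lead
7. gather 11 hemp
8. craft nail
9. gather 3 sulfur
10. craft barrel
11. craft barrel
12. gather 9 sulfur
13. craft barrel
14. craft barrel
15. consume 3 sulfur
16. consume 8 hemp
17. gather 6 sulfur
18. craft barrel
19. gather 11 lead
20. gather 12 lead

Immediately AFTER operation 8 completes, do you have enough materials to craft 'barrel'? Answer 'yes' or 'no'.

After 1 (gather 8 lead): lead=8
After 2 (gather 11 lead): lead=19
After 3 (consume 18 lead): lead=1
After 4 (gather 1 sulfur): lead=1 sulfur=1
After 5 (gather 7 lead): lead=8 sulfur=1
After 6 (consume 1 lead): lead=7 sulfur=1
After 7 (gather 11 hemp): hemp=11 lead=7 sulfur=1
After 8 (craft nail): hemp=8 lead=3 nail=1 sulfur=1

Answer: no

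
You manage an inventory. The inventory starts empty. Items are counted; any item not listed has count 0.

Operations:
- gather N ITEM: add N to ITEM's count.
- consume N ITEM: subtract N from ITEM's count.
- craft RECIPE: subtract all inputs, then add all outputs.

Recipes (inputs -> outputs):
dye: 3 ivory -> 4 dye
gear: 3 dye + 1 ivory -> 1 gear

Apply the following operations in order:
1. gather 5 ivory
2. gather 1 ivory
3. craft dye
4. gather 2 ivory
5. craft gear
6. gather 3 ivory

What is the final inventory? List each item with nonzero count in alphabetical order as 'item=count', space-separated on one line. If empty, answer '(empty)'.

Answer: dye=1 gear=1 ivory=7

Derivation:
After 1 (gather 5 ivory): ivory=5
After 2 (gather 1 ivory): ivory=6
After 3 (craft dye): dye=4 ivory=3
After 4 (gather 2 ivory): dye=4 ivory=5
After 5 (craft gear): dye=1 gear=1 ivory=4
After 6 (gather 3 ivory): dye=1 gear=1 ivory=7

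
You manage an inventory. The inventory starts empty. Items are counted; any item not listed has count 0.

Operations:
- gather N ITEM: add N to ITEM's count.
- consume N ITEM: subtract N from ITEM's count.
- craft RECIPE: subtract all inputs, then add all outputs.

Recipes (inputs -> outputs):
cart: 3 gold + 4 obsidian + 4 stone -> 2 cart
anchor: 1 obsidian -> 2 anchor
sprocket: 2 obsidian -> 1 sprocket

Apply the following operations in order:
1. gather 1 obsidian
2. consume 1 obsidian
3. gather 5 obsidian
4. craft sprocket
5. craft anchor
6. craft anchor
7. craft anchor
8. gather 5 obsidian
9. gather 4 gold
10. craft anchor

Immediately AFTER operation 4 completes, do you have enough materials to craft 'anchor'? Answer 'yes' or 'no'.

Answer: yes

Derivation:
After 1 (gather 1 obsidian): obsidian=1
After 2 (consume 1 obsidian): (empty)
After 3 (gather 5 obsidian): obsidian=5
After 4 (craft sprocket): obsidian=3 sprocket=1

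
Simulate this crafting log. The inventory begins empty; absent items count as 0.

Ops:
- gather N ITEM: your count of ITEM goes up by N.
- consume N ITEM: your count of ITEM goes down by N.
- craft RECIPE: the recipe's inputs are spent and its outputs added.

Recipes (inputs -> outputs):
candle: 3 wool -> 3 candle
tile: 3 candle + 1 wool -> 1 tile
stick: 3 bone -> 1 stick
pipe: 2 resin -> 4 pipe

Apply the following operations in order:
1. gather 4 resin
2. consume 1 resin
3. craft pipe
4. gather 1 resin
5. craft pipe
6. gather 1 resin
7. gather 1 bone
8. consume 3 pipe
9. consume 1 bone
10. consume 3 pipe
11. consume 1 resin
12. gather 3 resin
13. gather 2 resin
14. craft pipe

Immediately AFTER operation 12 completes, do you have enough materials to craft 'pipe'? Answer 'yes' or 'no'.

After 1 (gather 4 resin): resin=4
After 2 (consume 1 resin): resin=3
After 3 (craft pipe): pipe=4 resin=1
After 4 (gather 1 resin): pipe=4 resin=2
After 5 (craft pipe): pipe=8
After 6 (gather 1 resin): pipe=8 resin=1
After 7 (gather 1 bone): bone=1 pipe=8 resin=1
After 8 (consume 3 pipe): bone=1 pipe=5 resin=1
After 9 (consume 1 bone): pipe=5 resin=1
After 10 (consume 3 pipe): pipe=2 resin=1
After 11 (consume 1 resin): pipe=2
After 12 (gather 3 resin): pipe=2 resin=3

Answer: yes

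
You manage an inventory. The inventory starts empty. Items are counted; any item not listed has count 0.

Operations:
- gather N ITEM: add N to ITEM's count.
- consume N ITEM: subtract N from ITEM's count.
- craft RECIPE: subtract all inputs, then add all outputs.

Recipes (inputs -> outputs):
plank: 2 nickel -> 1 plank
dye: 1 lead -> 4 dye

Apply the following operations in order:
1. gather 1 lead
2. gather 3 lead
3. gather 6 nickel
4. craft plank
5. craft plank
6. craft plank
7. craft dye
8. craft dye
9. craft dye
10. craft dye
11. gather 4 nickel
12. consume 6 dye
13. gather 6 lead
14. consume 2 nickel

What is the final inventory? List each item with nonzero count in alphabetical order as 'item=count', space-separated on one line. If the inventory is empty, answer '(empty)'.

Answer: dye=10 lead=6 nickel=2 plank=3

Derivation:
After 1 (gather 1 lead): lead=1
After 2 (gather 3 lead): lead=4
After 3 (gather 6 nickel): lead=4 nickel=6
After 4 (craft plank): lead=4 nickel=4 plank=1
After 5 (craft plank): lead=4 nickel=2 plank=2
After 6 (craft plank): lead=4 plank=3
After 7 (craft dye): dye=4 lead=3 plank=3
After 8 (craft dye): dye=8 lead=2 plank=3
After 9 (craft dye): dye=12 lead=1 plank=3
After 10 (craft dye): dye=16 plank=3
After 11 (gather 4 nickel): dye=16 nickel=4 plank=3
After 12 (consume 6 dye): dye=10 nickel=4 plank=3
After 13 (gather 6 lead): dye=10 lead=6 nickel=4 plank=3
After 14 (consume 2 nickel): dye=10 lead=6 nickel=2 plank=3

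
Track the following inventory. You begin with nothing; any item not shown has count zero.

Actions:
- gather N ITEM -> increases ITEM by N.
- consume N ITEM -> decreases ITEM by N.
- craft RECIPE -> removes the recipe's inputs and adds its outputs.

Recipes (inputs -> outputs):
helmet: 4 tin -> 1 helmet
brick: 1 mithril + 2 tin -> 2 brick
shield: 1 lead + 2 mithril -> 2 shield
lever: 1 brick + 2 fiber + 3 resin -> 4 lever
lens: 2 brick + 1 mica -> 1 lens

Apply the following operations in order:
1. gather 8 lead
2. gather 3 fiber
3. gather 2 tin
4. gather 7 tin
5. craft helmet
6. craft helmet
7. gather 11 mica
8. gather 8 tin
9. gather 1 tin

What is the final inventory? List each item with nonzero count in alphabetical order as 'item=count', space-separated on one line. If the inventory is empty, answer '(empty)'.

After 1 (gather 8 lead): lead=8
After 2 (gather 3 fiber): fiber=3 lead=8
After 3 (gather 2 tin): fiber=3 lead=8 tin=2
After 4 (gather 7 tin): fiber=3 lead=8 tin=9
After 5 (craft helmet): fiber=3 helmet=1 lead=8 tin=5
After 6 (craft helmet): fiber=3 helmet=2 lead=8 tin=1
After 7 (gather 11 mica): fiber=3 helmet=2 lead=8 mica=11 tin=1
After 8 (gather 8 tin): fiber=3 helmet=2 lead=8 mica=11 tin=9
After 9 (gather 1 tin): fiber=3 helmet=2 lead=8 mica=11 tin=10

Answer: fiber=3 helmet=2 lead=8 mica=11 tin=10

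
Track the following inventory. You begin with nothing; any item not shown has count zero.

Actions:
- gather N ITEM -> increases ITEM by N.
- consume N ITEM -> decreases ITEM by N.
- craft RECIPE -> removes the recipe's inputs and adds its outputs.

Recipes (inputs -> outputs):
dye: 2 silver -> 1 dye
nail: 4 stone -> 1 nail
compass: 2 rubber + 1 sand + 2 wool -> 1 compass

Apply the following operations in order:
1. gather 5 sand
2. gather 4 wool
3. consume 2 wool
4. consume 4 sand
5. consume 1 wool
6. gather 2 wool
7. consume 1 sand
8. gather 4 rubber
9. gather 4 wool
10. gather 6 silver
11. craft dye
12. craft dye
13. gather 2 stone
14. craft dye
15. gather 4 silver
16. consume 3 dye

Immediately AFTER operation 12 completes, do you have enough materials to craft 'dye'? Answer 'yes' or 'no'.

After 1 (gather 5 sand): sand=5
After 2 (gather 4 wool): sand=5 wool=4
After 3 (consume 2 wool): sand=5 wool=2
After 4 (consume 4 sand): sand=1 wool=2
After 5 (consume 1 wool): sand=1 wool=1
After 6 (gather 2 wool): sand=1 wool=3
After 7 (consume 1 sand): wool=3
After 8 (gather 4 rubber): rubber=4 wool=3
After 9 (gather 4 wool): rubber=4 wool=7
After 10 (gather 6 silver): rubber=4 silver=6 wool=7
After 11 (craft dye): dye=1 rubber=4 silver=4 wool=7
After 12 (craft dye): dye=2 rubber=4 silver=2 wool=7

Answer: yes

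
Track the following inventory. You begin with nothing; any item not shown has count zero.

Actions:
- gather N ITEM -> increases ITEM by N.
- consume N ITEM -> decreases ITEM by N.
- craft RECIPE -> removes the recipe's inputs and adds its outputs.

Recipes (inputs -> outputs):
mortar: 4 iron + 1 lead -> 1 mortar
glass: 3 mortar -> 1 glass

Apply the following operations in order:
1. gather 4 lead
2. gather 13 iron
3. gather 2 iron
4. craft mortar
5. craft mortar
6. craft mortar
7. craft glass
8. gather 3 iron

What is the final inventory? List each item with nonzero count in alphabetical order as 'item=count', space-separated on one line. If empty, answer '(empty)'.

After 1 (gather 4 lead): lead=4
After 2 (gather 13 iron): iron=13 lead=4
After 3 (gather 2 iron): iron=15 lead=4
After 4 (craft mortar): iron=11 lead=3 mortar=1
After 5 (craft mortar): iron=7 lead=2 mortar=2
After 6 (craft mortar): iron=3 lead=1 mortar=3
After 7 (craft glass): glass=1 iron=3 lead=1
After 8 (gather 3 iron): glass=1 iron=6 lead=1

Answer: glass=1 iron=6 lead=1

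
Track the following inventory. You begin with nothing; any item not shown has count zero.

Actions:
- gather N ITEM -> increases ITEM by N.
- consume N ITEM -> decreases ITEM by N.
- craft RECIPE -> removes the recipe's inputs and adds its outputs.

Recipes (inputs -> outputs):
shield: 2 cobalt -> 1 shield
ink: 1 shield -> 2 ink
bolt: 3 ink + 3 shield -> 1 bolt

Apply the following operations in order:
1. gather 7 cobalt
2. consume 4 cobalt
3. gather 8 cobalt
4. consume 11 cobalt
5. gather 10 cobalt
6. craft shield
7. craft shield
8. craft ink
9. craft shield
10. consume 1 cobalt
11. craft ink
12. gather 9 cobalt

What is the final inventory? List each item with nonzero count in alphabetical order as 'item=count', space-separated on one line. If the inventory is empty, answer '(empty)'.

Answer: cobalt=12 ink=4 shield=1

Derivation:
After 1 (gather 7 cobalt): cobalt=7
After 2 (consume 4 cobalt): cobalt=3
After 3 (gather 8 cobalt): cobalt=11
After 4 (consume 11 cobalt): (empty)
After 5 (gather 10 cobalt): cobalt=10
After 6 (craft shield): cobalt=8 shield=1
After 7 (craft shield): cobalt=6 shield=2
After 8 (craft ink): cobalt=6 ink=2 shield=1
After 9 (craft shield): cobalt=4 ink=2 shield=2
After 10 (consume 1 cobalt): cobalt=3 ink=2 shield=2
After 11 (craft ink): cobalt=3 ink=4 shield=1
After 12 (gather 9 cobalt): cobalt=12 ink=4 shield=1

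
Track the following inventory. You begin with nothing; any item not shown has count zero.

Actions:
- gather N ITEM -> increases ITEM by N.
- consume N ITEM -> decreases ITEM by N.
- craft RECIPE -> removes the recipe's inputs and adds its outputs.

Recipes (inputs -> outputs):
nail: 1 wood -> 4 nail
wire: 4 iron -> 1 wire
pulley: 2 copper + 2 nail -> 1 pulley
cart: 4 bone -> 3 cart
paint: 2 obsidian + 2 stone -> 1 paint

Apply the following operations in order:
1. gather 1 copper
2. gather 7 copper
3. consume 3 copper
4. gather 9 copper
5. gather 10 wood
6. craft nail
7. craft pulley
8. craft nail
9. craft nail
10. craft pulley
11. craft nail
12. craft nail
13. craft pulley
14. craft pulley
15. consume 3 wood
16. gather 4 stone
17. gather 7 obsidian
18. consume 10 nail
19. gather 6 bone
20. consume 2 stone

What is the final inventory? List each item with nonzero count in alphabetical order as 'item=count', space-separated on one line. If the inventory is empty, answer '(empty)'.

After 1 (gather 1 copper): copper=1
After 2 (gather 7 copper): copper=8
After 3 (consume 3 copper): copper=5
After 4 (gather 9 copper): copper=14
After 5 (gather 10 wood): copper=14 wood=10
After 6 (craft nail): copper=14 nail=4 wood=9
After 7 (craft pulley): copper=12 nail=2 pulley=1 wood=9
After 8 (craft nail): copper=12 nail=6 pulley=1 wood=8
After 9 (craft nail): copper=12 nail=10 pulley=1 wood=7
After 10 (craft pulley): copper=10 nail=8 pulley=2 wood=7
After 11 (craft nail): copper=10 nail=12 pulley=2 wood=6
After 12 (craft nail): copper=10 nail=16 pulley=2 wood=5
After 13 (craft pulley): copper=8 nail=14 pulley=3 wood=5
After 14 (craft pulley): copper=6 nail=12 pulley=4 wood=5
After 15 (consume 3 wood): copper=6 nail=12 pulley=4 wood=2
After 16 (gather 4 stone): copper=6 nail=12 pulley=4 stone=4 wood=2
After 17 (gather 7 obsidian): copper=6 nail=12 obsidian=7 pulley=4 stone=4 wood=2
After 18 (consume 10 nail): copper=6 nail=2 obsidian=7 pulley=4 stone=4 wood=2
After 19 (gather 6 bone): bone=6 copper=6 nail=2 obsidian=7 pulley=4 stone=4 wood=2
After 20 (consume 2 stone): bone=6 copper=6 nail=2 obsidian=7 pulley=4 stone=2 wood=2

Answer: bone=6 copper=6 nail=2 obsidian=7 pulley=4 stone=2 wood=2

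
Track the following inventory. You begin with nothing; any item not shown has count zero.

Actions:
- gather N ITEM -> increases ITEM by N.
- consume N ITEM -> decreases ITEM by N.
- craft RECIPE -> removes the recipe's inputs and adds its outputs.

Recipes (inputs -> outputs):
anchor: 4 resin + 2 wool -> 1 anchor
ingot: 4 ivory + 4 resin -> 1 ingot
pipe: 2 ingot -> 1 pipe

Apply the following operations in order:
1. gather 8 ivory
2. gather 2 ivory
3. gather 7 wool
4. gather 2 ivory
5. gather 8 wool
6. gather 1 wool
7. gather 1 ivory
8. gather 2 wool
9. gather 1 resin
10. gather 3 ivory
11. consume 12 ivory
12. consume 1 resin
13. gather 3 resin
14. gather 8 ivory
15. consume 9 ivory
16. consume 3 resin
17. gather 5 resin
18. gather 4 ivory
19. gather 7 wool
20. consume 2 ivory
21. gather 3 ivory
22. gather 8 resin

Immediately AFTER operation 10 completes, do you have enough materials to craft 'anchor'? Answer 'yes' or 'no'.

Answer: no

Derivation:
After 1 (gather 8 ivory): ivory=8
After 2 (gather 2 ivory): ivory=10
After 3 (gather 7 wool): ivory=10 wool=7
After 4 (gather 2 ivory): ivory=12 wool=7
After 5 (gather 8 wool): ivory=12 wool=15
After 6 (gather 1 wool): ivory=12 wool=16
After 7 (gather 1 ivory): ivory=13 wool=16
After 8 (gather 2 wool): ivory=13 wool=18
After 9 (gather 1 resin): ivory=13 resin=1 wool=18
After 10 (gather 3 ivory): ivory=16 resin=1 wool=18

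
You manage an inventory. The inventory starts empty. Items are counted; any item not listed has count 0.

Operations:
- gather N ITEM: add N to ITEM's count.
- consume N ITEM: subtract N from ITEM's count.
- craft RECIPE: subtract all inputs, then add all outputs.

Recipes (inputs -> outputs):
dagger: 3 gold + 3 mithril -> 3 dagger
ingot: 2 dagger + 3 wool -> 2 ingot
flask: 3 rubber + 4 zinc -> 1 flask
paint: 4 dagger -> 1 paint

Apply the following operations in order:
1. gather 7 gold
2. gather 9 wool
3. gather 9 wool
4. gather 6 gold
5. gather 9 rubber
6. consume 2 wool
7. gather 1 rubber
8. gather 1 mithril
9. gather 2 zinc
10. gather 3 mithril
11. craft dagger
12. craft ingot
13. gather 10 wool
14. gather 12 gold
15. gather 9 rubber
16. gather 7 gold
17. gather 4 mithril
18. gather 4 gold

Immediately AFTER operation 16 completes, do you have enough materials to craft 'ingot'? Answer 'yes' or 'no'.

After 1 (gather 7 gold): gold=7
After 2 (gather 9 wool): gold=7 wool=9
After 3 (gather 9 wool): gold=7 wool=18
After 4 (gather 6 gold): gold=13 wool=18
After 5 (gather 9 rubber): gold=13 rubber=9 wool=18
After 6 (consume 2 wool): gold=13 rubber=9 wool=16
After 7 (gather 1 rubber): gold=13 rubber=10 wool=16
After 8 (gather 1 mithril): gold=13 mithril=1 rubber=10 wool=16
After 9 (gather 2 zinc): gold=13 mithril=1 rubber=10 wool=16 zinc=2
After 10 (gather 3 mithril): gold=13 mithril=4 rubber=10 wool=16 zinc=2
After 11 (craft dagger): dagger=3 gold=10 mithril=1 rubber=10 wool=16 zinc=2
After 12 (craft ingot): dagger=1 gold=10 ingot=2 mithril=1 rubber=10 wool=13 zinc=2
After 13 (gather 10 wool): dagger=1 gold=10 ingot=2 mithril=1 rubber=10 wool=23 zinc=2
After 14 (gather 12 gold): dagger=1 gold=22 ingot=2 mithril=1 rubber=10 wool=23 zinc=2
After 15 (gather 9 rubber): dagger=1 gold=22 ingot=2 mithril=1 rubber=19 wool=23 zinc=2
After 16 (gather 7 gold): dagger=1 gold=29 ingot=2 mithril=1 rubber=19 wool=23 zinc=2

Answer: no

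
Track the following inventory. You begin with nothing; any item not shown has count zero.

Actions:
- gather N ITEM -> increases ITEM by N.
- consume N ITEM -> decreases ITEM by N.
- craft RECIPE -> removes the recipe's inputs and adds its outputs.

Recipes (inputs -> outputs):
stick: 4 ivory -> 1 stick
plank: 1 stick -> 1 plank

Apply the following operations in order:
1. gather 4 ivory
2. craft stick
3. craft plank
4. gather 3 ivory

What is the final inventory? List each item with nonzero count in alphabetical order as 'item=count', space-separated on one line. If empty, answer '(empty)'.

Answer: ivory=3 plank=1

Derivation:
After 1 (gather 4 ivory): ivory=4
After 2 (craft stick): stick=1
After 3 (craft plank): plank=1
After 4 (gather 3 ivory): ivory=3 plank=1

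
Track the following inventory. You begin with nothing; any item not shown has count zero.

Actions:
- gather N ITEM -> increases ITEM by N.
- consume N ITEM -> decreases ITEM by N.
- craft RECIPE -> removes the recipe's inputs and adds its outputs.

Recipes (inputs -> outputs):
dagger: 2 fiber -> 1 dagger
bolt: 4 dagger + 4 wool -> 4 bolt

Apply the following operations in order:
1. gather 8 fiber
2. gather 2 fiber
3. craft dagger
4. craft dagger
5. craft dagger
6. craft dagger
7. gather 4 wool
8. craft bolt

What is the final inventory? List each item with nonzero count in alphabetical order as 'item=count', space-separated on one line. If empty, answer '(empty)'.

After 1 (gather 8 fiber): fiber=8
After 2 (gather 2 fiber): fiber=10
After 3 (craft dagger): dagger=1 fiber=8
After 4 (craft dagger): dagger=2 fiber=6
After 5 (craft dagger): dagger=3 fiber=4
After 6 (craft dagger): dagger=4 fiber=2
After 7 (gather 4 wool): dagger=4 fiber=2 wool=4
After 8 (craft bolt): bolt=4 fiber=2

Answer: bolt=4 fiber=2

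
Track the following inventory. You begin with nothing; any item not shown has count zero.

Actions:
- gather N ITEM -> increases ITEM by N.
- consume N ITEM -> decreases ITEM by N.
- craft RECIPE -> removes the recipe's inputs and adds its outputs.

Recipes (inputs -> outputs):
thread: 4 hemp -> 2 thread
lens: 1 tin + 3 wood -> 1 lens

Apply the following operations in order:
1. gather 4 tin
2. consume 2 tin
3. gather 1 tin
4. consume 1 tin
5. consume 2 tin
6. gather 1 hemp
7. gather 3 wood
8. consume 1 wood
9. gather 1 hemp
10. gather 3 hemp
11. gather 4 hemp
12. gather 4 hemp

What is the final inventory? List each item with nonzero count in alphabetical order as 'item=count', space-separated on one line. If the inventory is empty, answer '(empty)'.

Answer: hemp=13 wood=2

Derivation:
After 1 (gather 4 tin): tin=4
After 2 (consume 2 tin): tin=2
After 3 (gather 1 tin): tin=3
After 4 (consume 1 tin): tin=2
After 5 (consume 2 tin): (empty)
After 6 (gather 1 hemp): hemp=1
After 7 (gather 3 wood): hemp=1 wood=3
After 8 (consume 1 wood): hemp=1 wood=2
After 9 (gather 1 hemp): hemp=2 wood=2
After 10 (gather 3 hemp): hemp=5 wood=2
After 11 (gather 4 hemp): hemp=9 wood=2
After 12 (gather 4 hemp): hemp=13 wood=2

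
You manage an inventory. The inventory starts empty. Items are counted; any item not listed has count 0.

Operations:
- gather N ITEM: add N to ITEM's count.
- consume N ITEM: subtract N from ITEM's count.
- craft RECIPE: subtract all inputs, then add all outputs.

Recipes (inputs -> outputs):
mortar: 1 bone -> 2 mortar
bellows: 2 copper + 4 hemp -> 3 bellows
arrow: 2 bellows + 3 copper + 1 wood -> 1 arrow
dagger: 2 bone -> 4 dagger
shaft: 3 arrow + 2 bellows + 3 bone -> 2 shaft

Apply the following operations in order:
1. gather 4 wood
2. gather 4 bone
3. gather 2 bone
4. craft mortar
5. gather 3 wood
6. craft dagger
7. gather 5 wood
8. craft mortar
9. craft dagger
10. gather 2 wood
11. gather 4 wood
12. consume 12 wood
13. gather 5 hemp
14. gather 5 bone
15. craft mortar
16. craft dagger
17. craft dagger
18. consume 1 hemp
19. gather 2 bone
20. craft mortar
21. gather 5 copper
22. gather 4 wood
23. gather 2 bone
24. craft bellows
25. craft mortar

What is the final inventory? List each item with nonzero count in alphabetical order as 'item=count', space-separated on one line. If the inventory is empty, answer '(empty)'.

After 1 (gather 4 wood): wood=4
After 2 (gather 4 bone): bone=4 wood=4
After 3 (gather 2 bone): bone=6 wood=4
After 4 (craft mortar): bone=5 mortar=2 wood=4
After 5 (gather 3 wood): bone=5 mortar=2 wood=7
After 6 (craft dagger): bone=3 dagger=4 mortar=2 wood=7
After 7 (gather 5 wood): bone=3 dagger=4 mortar=2 wood=12
After 8 (craft mortar): bone=2 dagger=4 mortar=4 wood=12
After 9 (craft dagger): dagger=8 mortar=4 wood=12
After 10 (gather 2 wood): dagger=8 mortar=4 wood=14
After 11 (gather 4 wood): dagger=8 mortar=4 wood=18
After 12 (consume 12 wood): dagger=8 mortar=4 wood=6
After 13 (gather 5 hemp): dagger=8 hemp=5 mortar=4 wood=6
After 14 (gather 5 bone): bone=5 dagger=8 hemp=5 mortar=4 wood=6
After 15 (craft mortar): bone=4 dagger=8 hemp=5 mortar=6 wood=6
After 16 (craft dagger): bone=2 dagger=12 hemp=5 mortar=6 wood=6
After 17 (craft dagger): dagger=16 hemp=5 mortar=6 wood=6
After 18 (consume 1 hemp): dagger=16 hemp=4 mortar=6 wood=6
After 19 (gather 2 bone): bone=2 dagger=16 hemp=4 mortar=6 wood=6
After 20 (craft mortar): bone=1 dagger=16 hemp=4 mortar=8 wood=6
After 21 (gather 5 copper): bone=1 copper=5 dagger=16 hemp=4 mortar=8 wood=6
After 22 (gather 4 wood): bone=1 copper=5 dagger=16 hemp=4 mortar=8 wood=10
After 23 (gather 2 bone): bone=3 copper=5 dagger=16 hemp=4 mortar=8 wood=10
After 24 (craft bellows): bellows=3 bone=3 copper=3 dagger=16 mortar=8 wood=10
After 25 (craft mortar): bellows=3 bone=2 copper=3 dagger=16 mortar=10 wood=10

Answer: bellows=3 bone=2 copper=3 dagger=16 mortar=10 wood=10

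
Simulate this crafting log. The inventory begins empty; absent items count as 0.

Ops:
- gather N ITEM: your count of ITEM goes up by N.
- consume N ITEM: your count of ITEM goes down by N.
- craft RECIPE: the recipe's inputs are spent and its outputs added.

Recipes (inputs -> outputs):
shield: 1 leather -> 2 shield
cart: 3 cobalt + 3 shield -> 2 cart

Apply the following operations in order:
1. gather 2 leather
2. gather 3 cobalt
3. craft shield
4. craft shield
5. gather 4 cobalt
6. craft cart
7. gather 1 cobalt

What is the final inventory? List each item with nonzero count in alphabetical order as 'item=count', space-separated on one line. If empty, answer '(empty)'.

After 1 (gather 2 leather): leather=2
After 2 (gather 3 cobalt): cobalt=3 leather=2
After 3 (craft shield): cobalt=3 leather=1 shield=2
After 4 (craft shield): cobalt=3 shield=4
After 5 (gather 4 cobalt): cobalt=7 shield=4
After 6 (craft cart): cart=2 cobalt=4 shield=1
After 7 (gather 1 cobalt): cart=2 cobalt=5 shield=1

Answer: cart=2 cobalt=5 shield=1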